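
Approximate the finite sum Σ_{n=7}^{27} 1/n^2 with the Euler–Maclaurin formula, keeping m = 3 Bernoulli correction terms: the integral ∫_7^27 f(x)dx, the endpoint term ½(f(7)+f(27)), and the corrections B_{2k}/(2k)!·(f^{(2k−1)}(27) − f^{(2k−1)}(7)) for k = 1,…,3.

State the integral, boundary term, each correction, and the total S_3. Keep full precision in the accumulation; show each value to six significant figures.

S_3 ≈ 0.117186

Integral: ∫_7^27 1/x^2 dx = 0.105820.
Endpoint term: (f(7) + f(27))/2 = (0.0204082 + 0.00137174)/2 = 0.0108900.
Running total after boundary: 0.116710.
k=1: B_{2}/(2)! × [f^{(1)}(27) − f^{(1)}(7)] = 1/12 × (-0.000101611 − (-0.00583090)) = 0.000477441.
Running total after k=1: 0.117187.
k=2: B_{4}/(4)! × [f^{(3)}(27) − f^{(3)}(7)] = −1/720 × (-1.67260e-06 − (-0.00142798)) = -1.98098e-06.
Running total after k=2: 0.117186.
k=3: B_{6}/(6)! × [f^{(5)}(27) − f^{(5)}(7)] = 1/30240 × (-6.88313e-08 − (-0.000874271)) = 2.89088e-08.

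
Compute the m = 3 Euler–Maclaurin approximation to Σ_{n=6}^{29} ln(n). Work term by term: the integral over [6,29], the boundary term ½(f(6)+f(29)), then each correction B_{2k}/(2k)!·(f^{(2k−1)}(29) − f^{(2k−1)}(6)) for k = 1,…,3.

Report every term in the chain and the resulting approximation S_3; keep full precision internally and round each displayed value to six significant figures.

The integral term ∫_6^29 ln(x) dx = 63.9010.
Endpoint term: (f(6) + f(29))/2 = (1.79176 + 3.36730)/2 = 2.57953.
Integral + boundary = 66.4805.
Correction k=1: B_{2}/2! · (f^{(1)}(29) − f^{(1)}(6)) = 1/12 · (0.0344828 − 0.166667) = -0.0110153.
After k=1: 66.4695.
Correction k=2: B_{4}/4! · (f^{(3)}(29) − f^{(3)}(6)) = −1/720 · (8.20042e-05 − 0.00925926) = 1.27462e-05.
After k=2: 66.4695.
Correction k=3: B_{6}/6! · (f^{(5)}(29) − f^{(5)}(6)) = 1/30240 · (1.17010e-06 − 0.00308642) = -1.02025e-07.

S_3 ≈ 66.4695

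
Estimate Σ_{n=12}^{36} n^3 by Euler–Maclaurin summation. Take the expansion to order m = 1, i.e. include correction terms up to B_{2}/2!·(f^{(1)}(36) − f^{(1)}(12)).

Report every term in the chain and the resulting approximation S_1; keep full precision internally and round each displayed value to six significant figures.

∫_12^36 x^3 dx evaluates to 414720.
Endpoint term: (f(12) + f(36))/2 = (1728.00 + 46656.0)/2 = 24192.0.
So far: 438912.
k=1: B_{2}/(2)! × [f^{(1)}(36) − f^{(1)}(12)] = 1/12 × (3888.00 − 432.000) = 288.000.

S_1 ≈ 439200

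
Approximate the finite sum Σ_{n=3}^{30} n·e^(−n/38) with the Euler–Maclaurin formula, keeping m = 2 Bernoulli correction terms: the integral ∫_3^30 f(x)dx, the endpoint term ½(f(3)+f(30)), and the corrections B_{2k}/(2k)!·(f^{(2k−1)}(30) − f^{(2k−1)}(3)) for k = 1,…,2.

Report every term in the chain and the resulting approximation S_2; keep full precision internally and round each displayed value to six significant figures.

S_2 ≈ 274.512

∫_3^30 x·e^(−x/38) dx evaluates to 266.378.
½[f(3) + f(30)] = ½[2.77227 + 13.6225] = 8.19739.
Running total after boundary: 274.575.
Correction k=1: B_{2}/2! · (f^{(1)}(30) − f^{(1)}(3)) = 1/12 · (0.0955966 − 0.851134) = -0.0629615.
Running total after k=1: 274.512.
Correction k=2: B_{4}/4! · (f^{(3)}(30) − f^{(3)}(3)) = −1/720 · (0.000695127 − 0.00186933) = 1.63084e-06.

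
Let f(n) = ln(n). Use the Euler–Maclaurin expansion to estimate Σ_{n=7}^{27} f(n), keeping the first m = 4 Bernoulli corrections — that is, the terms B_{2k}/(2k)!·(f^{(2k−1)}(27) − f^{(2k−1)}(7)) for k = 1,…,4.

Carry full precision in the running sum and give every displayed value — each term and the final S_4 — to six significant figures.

The integral term ∫_7^27 ln(x) dx = 55.3662.
Endpoint term: (f(7) + f(27))/2 = (1.94591 + 3.29584)/2 = 2.62087.
Running total after boundary: 57.9871.
Order-1 term: 1/12 · (0.0370370 − 0.142857) = -0.00881834.
After k=1: 57.9783.
Order-2 term: −1/720 · (0.000101611 − 0.00583090) = 7.95735e-06.
After k=2: 57.9783.
Order-3 term: 1/30240 · (1.67260e-06 − 0.00142798) = -4.71661e-08.
After k=3: 57.9783.
Order-4 term: −1/1209600 · (6.88313e-08 − 0.000874271) = 7.22720e-10.

S_4 ≈ 57.9783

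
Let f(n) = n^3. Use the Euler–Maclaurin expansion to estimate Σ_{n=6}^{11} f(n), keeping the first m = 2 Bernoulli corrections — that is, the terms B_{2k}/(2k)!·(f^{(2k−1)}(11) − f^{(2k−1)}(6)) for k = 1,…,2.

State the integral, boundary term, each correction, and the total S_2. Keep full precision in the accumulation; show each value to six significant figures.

Integral: ∫_6^11 x^3 dx = 3336.25.
Boundary: ½(f(6) + f(11)) = ½(216.000 + 1331.00) = 773.500.
Integral + boundary = 4109.75.
Correction k=1: B_{2}/2! · (f^{(1)}(11) − f^{(1)}(6)) = 1/12 · (363.000 − 108.000) = 21.2500.
After k=1: 4131.00.
Correction k=2: B_{4}/4! · (f^{(3)}(11) − f^{(3)}(6)) = −1/720 · (6.00000 − 6.00000) = 0.00000.

S_2 ≈ 4131.00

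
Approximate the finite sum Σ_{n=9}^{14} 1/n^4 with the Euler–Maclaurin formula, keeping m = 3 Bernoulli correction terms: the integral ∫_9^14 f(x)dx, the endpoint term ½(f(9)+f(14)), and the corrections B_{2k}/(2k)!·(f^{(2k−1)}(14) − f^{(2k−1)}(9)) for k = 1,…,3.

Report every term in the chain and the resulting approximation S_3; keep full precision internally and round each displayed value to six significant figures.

S_3 ≈ 0.000429986

The integral term ∫_9^14 1/x^4 dx = 0.000335770.
½[f(9) + f(14)] = ½[0.000152416 + 2.60308e-05] = 8.92233e-05.
Integral + boundary = 0.000424994.
k=1: B_{2}/(2)! × [f^{(1)}(14) − f^{(1)}(9)] = 1/12 × (-7.43738e-06 − (-6.77404e-05)) = 5.02525e-06.
Partial sum through k=1: 0.000430019.
k=2: B_{4}/(4)! × [f^{(3)}(14) − f^{(3)}(9)] = −1/720 × (-1.13837e-06 − (-2.50890e-05)) = -3.32648e-08.
Partial sum through k=2: 0.000429985.
k=3: B_{6}/(6)! × [f^{(5)}(14) − f^{(5)}(9)] = 1/30240 × (-3.25250e-07 − (-1.73455e-05)) = 5.62839e-10.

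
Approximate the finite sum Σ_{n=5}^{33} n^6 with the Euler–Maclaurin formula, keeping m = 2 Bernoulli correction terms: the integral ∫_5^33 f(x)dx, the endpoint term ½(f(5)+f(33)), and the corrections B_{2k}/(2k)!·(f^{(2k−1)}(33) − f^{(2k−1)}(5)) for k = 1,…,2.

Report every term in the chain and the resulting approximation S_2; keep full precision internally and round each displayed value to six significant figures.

∫_5^33 x^6 dx evaluates to 6.08834e+09.
½[f(5) + f(33)] = ½[15625.0 + 1.29147e+09] = 6.45742e+08.
Running total after boundary: 6.73408e+09.
k=1: B_{2}/(2)! × [f^{(1)}(33) − f^{(1)}(5)] = 1/12 × (2.34812e+08 − 18750.0) = 1.95661e+07.
Partial sum through k=1: 6.75365e+09.
k=2: B_{4}/(4)! × [f^{(3)}(33) − f^{(3)}(5)] = −1/720 × (4.31244e+06 − 15000.0) = -5968.67.

S_2 ≈ 6.75364e+09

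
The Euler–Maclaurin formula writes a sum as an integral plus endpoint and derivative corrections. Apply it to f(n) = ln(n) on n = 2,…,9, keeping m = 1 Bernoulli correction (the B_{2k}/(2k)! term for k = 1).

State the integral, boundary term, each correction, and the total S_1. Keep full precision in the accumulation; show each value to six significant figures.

Integral: ∫_2^9 ln(x) dx = 11.3887.
½[f(2) + f(9)] = ½[0.693147 + 2.19722] = 1.44519.
Running total after boundary: 12.8339.
Order-1 term: 1/12 · (0.111111 − 0.500000) = -0.0324074.

S_1 ≈ 12.8015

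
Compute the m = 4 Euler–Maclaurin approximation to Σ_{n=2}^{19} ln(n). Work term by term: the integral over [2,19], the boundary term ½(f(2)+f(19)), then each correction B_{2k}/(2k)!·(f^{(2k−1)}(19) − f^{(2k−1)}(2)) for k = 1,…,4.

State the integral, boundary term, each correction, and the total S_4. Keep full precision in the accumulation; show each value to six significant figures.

The integral term ∫_2^19 ln(x) dx = 37.5580.
Boundary: ½(f(2) + f(19)) = ½(0.693147 + 2.94444) = 1.81879.
So far: 39.3768.
Order-1 term: 1/12 · (0.0526316 − 0.500000) = -0.0372807.
Running total after k=1: 39.3396.
Order-2 term: −1/720 · (0.000291588 − 0.250000) = 0.000346817.
Running total after k=2: 39.3399.
Order-3 term: 1/30240 · (9.69267e-06 − 0.750000) = -2.48013e-05.
Running total after k=3: 39.3399.
Order-4 term: −1/1209600 · (8.05485e-07 − 5.62500) = 4.65030e-06.

S_4 ≈ 39.3399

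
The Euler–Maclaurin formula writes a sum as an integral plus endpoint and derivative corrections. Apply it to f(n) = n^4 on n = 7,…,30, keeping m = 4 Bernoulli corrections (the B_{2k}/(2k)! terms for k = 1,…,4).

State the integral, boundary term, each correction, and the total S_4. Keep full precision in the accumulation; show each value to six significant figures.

S_4 ≈ 5.27172e+06

The integral term ∫_7^30 x^4 dx = 4.85664e+06.
½[f(7) + f(30)] = ½[2401.00 + 810000] = 406200.
So far: 5.26284e+06.
Correction k=1: B_{2}/2! · (f^{(1)}(30) − f^{(1)}(7)) = 1/12 · (108000 − 1372.00) = 8885.67.
Running total after k=1: 5.27172e+06.
Correction k=2: B_{4}/4! · (f^{(3)}(30) − f^{(3)}(7)) = −1/720 · (720.000 − 168.000) = -0.766667.
Running total after k=2: 5.27172e+06.
Correction k=3: B_{6}/6! · (f^{(5)}(30) − f^{(5)}(7)) = 1/30240 · (0.00000 − 0.00000) = 0.00000.
Running total after k=3: 5.27172e+06.
Correction k=4: B_{8}/8! · (f^{(7)}(30) − f^{(7)}(7)) = −1/1209600 · (0.00000 − 0.00000) = 0.00000.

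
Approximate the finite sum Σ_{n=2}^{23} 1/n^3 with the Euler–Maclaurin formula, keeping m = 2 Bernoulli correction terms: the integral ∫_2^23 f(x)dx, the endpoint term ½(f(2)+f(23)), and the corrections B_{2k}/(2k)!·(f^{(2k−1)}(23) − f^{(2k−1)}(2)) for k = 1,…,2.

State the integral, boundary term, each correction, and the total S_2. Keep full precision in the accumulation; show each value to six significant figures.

S_2 ≈ 0.200918

The integral term ∫_2^23 1/x^3 dx = 0.124055.
Boundary: ½(f(2) + f(23)) = ½(0.125000 + 8.21895e-05) = 0.0625411.
Running total after boundary: 0.186596.
Correction k=1: B_{2}/2! · (f^{(1)}(23) − f^{(1)}(2)) = 1/12 · (-1.07204e-05 − (-0.187500)) = 0.0156241.
Running total after k=1: 0.202220.
Correction k=2: B_{4}/4! · (f^{(3)}(23) − f^{(3)}(2)) = −1/720 · (-4.05307e-07 − (-0.937500)) = -0.00130208.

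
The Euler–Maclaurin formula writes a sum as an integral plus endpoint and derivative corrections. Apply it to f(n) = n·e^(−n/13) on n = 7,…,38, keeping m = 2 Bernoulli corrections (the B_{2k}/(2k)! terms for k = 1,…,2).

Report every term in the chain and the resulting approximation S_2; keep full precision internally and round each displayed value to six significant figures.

Integral: ∫_7^38 x·e^(−x/13) dx = 116.100.
½[f(7) + f(38)] = ½[4.08552 + 2.04318] = 3.06435.
Integral + boundary = 119.164.
k=1: B_{2}/(2)! × [f^{(1)}(38) − f^{(1)}(7)] = 1/12 × (-0.103400 − 0.269375) = -0.0310646.
Running total after k=1: 119.133.
k=2: B_{4}/(4)! × [f^{(3)}(38) − f^{(3)}(7)] = −1/720 × (2.44734e-05 − 0.00850098) = 1.17729e-05.

S_2 ≈ 119.133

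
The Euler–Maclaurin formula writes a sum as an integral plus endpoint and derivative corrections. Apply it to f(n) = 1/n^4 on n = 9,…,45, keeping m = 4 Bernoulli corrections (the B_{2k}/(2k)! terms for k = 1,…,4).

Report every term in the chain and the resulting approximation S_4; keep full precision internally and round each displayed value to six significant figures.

The integral term ∫_9^45 1/x^4 dx = 0.000453589.
Boundary: ½(f(9) + f(45)) = ½(0.000152416 + 2.43865e-07) = 7.63298e-05.
Integral + boundary = 0.000529919.
Correction k=1: B_{2}/2! · (f^{(1)}(45) − f^{(1)}(9)) = 1/12 · (-2.16769e-08 − (-6.77404e-05)) = 5.64322e-06.
Running total after k=1: 0.000535562.
Correction k=2: B_{4}/4! · (f^{(3)}(45) − f^{(3)}(9)) = −1/720 · (-3.21139e-10 − (-2.50890e-05)) = -3.48454e-08.
Running total after k=2: 0.000535528.
Correction k=3: B_{6}/6! · (f^{(5)}(45) − f^{(5)}(9)) = 1/30240 · (-8.88089e-12 − (-1.73455e-05)) = 5.73594e-10.
Running total after k=3: 0.000535528.
Correction k=4: B_{8}/8! · (f^{(7)}(45) − f^{(7)}(9)) = −1/1209600 · (-3.94706e-13 − (-1.92728e-05)) = -1.59332e-11.

S_4 ≈ 0.000535528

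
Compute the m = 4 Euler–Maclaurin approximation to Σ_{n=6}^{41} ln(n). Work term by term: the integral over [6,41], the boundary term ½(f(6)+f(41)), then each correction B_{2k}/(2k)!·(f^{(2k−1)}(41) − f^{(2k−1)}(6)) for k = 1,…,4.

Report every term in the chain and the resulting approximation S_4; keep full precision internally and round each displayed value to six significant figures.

S_4 ≈ 109.247

Integral: ∫_6^41 ln(x) dx = 106.506.
Boundary: ½(f(6) + f(41)) = ½(1.79176 + 3.71357) = 2.75267.
Running total after boundary: 109.259.
Correction k=1: B_{2}/2! · (f^{(1)}(41) − f^{(1)}(6)) = 1/12 · (0.0243902 − 0.166667) = -0.0118564.
Partial sum through k=1: 109.247.
Correction k=2: B_{4}/4! · (f^{(3)}(41) − f^{(3)}(6)) = −1/720 · (2.90187e-05 − 0.00925926) = 1.28198e-05.
Partial sum through k=2: 109.247.
Correction k=3: B_{6}/6! · (f^{(5)}(41) − f^{(5)}(6)) = 1/30240 · (2.07153e-07 − 0.00308642) = -1.02057e-07.
Partial sum through k=3: 109.247.
Correction k=4: B_{8}/8! · (f^{(7)}(41) − f^{(7)}(6)) = −1/1209600 · (3.69697e-09 − 0.00257202) = 2.12633e-09.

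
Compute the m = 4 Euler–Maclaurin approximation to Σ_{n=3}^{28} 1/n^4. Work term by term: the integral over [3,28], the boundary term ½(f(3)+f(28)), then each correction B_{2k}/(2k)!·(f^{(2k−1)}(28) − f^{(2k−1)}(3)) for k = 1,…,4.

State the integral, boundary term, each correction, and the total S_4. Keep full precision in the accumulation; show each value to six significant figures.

∫_3^28 1/x^4 dx evaluates to 0.0123305.
Boundary: ½(f(3) + f(28)) = ½(0.0123457 + 1.62693e-06) = 0.00617365.
Integral + boundary = 0.0185041.
Order-1 term: 1/12 · (-2.32418e-07 − (-0.0164609)) = 0.00137172.
After k=1: 0.0198759.
Order-2 term: −1/720 · (-8.89355e-09 − (-0.0548697)) = -7.62079e-05.
After k=2: 0.0197997.
Order-3 term: 1/30240 · (-6.35253e-10 − (-0.341411)) = 1.12901e-05.
After k=3: 0.0198110.
Order-4 term: −1/1209600 · (-7.29245e-11 − (-3.41411)) = -2.82251e-06.

S_4 ≈ 0.0198081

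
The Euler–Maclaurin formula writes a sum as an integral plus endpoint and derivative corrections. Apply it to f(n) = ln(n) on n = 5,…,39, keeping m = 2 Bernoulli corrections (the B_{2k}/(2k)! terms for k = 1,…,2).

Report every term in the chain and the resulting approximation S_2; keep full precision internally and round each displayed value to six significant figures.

Integral: ∫_5^39 ln(x) dx = 100.832.
Endpoint term: (f(5) + f(39))/2 = (1.60944 + 3.66356)/2 = 2.63650.
Running total after boundary: 103.468.
Order-1 term: 1/12 · (0.0256410 − 0.200000) = -0.0145299.
After k=1: 103.454.
Order-2 term: −1/720 · (3.37160e-05 − 0.0160000) = 2.21754e-05.

S_2 ≈ 103.454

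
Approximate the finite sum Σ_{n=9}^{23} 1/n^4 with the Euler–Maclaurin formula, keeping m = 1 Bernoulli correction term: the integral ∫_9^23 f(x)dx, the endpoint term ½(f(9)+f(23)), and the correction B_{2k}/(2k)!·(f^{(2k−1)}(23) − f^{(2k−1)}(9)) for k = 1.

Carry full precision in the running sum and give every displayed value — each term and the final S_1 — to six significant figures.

The integral term ∫_9^23 1/x^4 dx = 0.000429851.
½[f(9) + f(23)] = ½[0.000152416 + 3.57346e-06] = 7.79946e-05.
Integral + boundary = 0.000507845.
k=1: B_{2}/(2)! × [f^{(1)}(23) − f^{(1)}(9)] = 1/12 × (-6.21471e-07 − (-6.77404e-05)) = 5.59324e-06.

S_1 ≈ 0.000513439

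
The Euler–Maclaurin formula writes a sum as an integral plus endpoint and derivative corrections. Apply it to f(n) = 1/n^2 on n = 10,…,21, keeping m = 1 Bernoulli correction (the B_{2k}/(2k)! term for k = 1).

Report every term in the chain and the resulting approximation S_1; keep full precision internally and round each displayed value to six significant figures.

S_1 ≈ 0.0586634

Integral: ∫_10^21 1/x^2 dx = 0.0523810.
Endpoint term: (f(10) + f(21))/2 = (0.0100000 + 0.00226757)/2 = 0.00613379.
Integral + boundary = 0.0585147.
Order-1 term: 1/12 · (-0.000215959 − (-0.00200000)) = 0.000148670.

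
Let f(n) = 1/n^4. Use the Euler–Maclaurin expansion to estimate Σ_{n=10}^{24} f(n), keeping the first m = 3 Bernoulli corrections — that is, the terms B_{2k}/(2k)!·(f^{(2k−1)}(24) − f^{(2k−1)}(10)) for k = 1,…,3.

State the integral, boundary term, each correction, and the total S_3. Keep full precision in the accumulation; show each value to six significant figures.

Integral: ∫_10^24 1/x^4 dx = 0.000309221.
½[f(10) + f(24)] = ½[0.000100000 + 3.01408e-06] = 5.15070e-05.
Running total after boundary: 0.000360728.
Correction k=1: B_{2}/2! · (f^{(1)}(24) − f^{(1)}(10)) = 1/12 · (-5.02347e-07 − (-4.00000e-05)) = 3.29147e-06.
After k=1: 0.000364019.
Correction k=2: B_{4}/4! · (f^{(3)}(24) − f^{(3)}(10)) = −1/720 · (-2.61639e-08 − (-1.20000e-05)) = -1.66303e-08.
After k=2: 0.000364003.
Correction k=3: B_{6}/6! · (f^{(5)}(24) − f^{(5)}(10)) = 1/30240 · (-2.54371e-09 − (-6.72000e-06)) = 2.22138e-10.

S_3 ≈ 0.000364003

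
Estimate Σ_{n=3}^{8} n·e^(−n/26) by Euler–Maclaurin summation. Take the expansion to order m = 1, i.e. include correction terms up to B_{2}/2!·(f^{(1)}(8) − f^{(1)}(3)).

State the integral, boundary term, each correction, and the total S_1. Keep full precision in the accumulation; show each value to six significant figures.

S_1 ≈ 26.2204

The integral term ∫_3^8 x·e^(−x/26) dx = 21.9666.
Boundary: ½(f(3) + f(8)) = ½(2.67307 + 5.88113) = 4.27710.
Running total after boundary: 26.2437.
Correction k=1: B_{2}/2! · (f^{(1)}(8) − f^{(1)}(3)) = 1/12 · (0.508944 − 0.788213) = -0.0232724.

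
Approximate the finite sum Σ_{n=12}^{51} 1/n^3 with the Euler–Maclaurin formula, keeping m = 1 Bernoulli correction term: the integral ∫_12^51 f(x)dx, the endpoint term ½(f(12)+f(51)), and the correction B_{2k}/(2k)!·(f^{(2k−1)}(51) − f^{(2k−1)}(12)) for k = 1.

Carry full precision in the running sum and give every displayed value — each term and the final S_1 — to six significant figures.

∫_12^51 1/x^3 dx evaluates to 0.00327999.
Endpoint term: (f(12) + f(51))/2 = (0.000578704 + 7.53858e-06)/2 = 0.000293121.
Running total after boundary: 0.00357311.
Order-1 term: 1/12 · (-4.43446e-07 − (-0.000144676)) = 1.20194e-05.

S_1 ≈ 0.00358513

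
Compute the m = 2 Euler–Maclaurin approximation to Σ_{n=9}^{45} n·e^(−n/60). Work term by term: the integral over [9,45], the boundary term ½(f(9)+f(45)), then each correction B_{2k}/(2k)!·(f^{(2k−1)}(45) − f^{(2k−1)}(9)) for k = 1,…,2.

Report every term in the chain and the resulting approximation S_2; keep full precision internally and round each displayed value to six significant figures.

S_2 ≈ 601.872

The integral term ∫_9^45 x·e^(−x/60) dx = 587.422.
½[f(9) + f(45)] = ½[7.74637 + 21.2565] = 14.5014.
So far: 601.923.
Correction k=1: B_{2}/2! · (f^{(1)}(45) − f^{(1)}(9)) = 1/12 · (0.118092 − 0.731602) = -0.0511258.
Running total after k=1: 601.872.
Correction k=2: B_{4}/4! · (f^{(3)}(45) − f^{(3)}(9)) = −1/720 · (0.000295229 − 0.000681394) = 5.36340e-07.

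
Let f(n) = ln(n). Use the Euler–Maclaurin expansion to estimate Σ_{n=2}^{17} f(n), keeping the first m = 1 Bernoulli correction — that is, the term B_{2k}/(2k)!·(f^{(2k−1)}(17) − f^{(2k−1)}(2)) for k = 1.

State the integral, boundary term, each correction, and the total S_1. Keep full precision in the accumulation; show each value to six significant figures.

S_1 ≈ 33.5047

The integral term ∫_2^17 ln(x) dx = 31.7783.
½[f(2) + f(17)] = ½[0.693147 + 2.83321] = 1.76318.
Integral + boundary = 33.5415.
k=1: B_{2}/(2)! × [f^{(1)}(17) − f^{(1)}(2)] = 1/12 × (0.0588235 − 0.500000) = -0.0367647.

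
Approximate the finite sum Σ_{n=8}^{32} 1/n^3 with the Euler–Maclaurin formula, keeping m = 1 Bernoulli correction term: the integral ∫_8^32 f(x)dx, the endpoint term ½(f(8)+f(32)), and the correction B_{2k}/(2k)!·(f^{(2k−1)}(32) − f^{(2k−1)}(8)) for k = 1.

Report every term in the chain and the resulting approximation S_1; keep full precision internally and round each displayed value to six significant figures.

S_1 ≈ 0.00837684

∫_8^32 1/x^3 dx evaluates to 0.00732422.
Boundary: ½(f(8) + f(32)) = ½(0.00195312 + 3.05176e-05) = 0.000991821.
Integral + boundary = 0.00831604.
Correction k=1: B_{2}/2! · (f^{(1)}(32) − f^{(1)}(8)) = 1/12 · (-2.86102e-06 − (-0.000732422)) = 6.07967e-05.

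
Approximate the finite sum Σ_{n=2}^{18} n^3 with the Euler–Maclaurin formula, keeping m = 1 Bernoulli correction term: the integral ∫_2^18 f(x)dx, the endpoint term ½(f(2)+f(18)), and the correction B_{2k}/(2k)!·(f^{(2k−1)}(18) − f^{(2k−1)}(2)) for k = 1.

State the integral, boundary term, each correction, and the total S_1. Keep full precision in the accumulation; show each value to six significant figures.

Integral: ∫_2^18 x^3 dx = 26240.0.
Endpoint term: (f(2) + f(18))/2 = (8.00000 + 5832.00)/2 = 2920.00.
Integral + boundary = 29160.0.
Order-1 term: 1/12 · (972.000 − 12.0000) = 80.0000.

S_1 ≈ 29240.0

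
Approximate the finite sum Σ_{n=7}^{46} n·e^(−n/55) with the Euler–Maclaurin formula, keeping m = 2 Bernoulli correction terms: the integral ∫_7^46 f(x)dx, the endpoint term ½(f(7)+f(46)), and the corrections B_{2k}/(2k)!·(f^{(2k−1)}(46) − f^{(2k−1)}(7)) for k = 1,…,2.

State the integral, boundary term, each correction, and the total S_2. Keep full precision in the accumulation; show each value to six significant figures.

S_2 ≈ 608.584

∫_7^46 x·e^(−x/55) dx evaluates to 595.594.
Boundary: ½(f(7) + f(46)) = ½(6.16345 + 19.9310) = 13.0472.
Integral + boundary = 608.642.
Order-1 term: 1/12 · (0.0709009 − 0.768431) = -0.0581275.
Partial sum through k=1: 608.584.
Order-2 term: −1/720 · (0.000309907 − 0.000836171) = 7.30923e-07.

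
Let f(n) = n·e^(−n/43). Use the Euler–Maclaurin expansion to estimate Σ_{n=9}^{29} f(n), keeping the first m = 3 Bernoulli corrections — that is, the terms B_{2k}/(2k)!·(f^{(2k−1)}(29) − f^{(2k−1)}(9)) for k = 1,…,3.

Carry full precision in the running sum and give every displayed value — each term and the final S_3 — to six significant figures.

S_3 ≈ 247.464

∫_9^29 x·e^(−x/43) dx evaluates to 236.466.
½[f(9) + f(29)] = ½[7.30035 + 14.7741] = 11.0372.
Integral + boundary = 247.504.
k=1: B_{2}/(2)! × [f^{(1)}(29) − f^{(1)}(9)] = 1/12 × (0.165868 − 0.641374) = -0.0396255.
Running total after k=1: 247.464.
k=2: B_{4}/(4)! × [f^{(3)}(29) − f^{(3)}(9)] = −1/720 × (0.000640764 − 0.00122427) = 8.10424e-07.
Running total after k=2: 247.464.
k=3: B_{6}/(6)! × [f^{(5)}(29) − f^{(5)}(9)] = 1/30240 × (6.44576e-07 − 1.13665e-06) = -1.62722e-11.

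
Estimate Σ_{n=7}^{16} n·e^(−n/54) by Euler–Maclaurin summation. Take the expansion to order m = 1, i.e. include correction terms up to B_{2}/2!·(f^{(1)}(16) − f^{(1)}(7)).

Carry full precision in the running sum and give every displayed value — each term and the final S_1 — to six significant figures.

The integral term ∫_7^16 x·e^(−x/54) dx = 82.8343.
Boundary: ½(f(7) + f(16)) = ½(6.14894 + 11.8971) = 9.02301.
Integral + boundary = 91.8573.
Correction k=1: B_{2}/2! · (f^{(1)}(16) − f^{(1)}(7)) = 1/12 · (0.523251 − 0.764551) = -0.0201084.

S_1 ≈ 91.8372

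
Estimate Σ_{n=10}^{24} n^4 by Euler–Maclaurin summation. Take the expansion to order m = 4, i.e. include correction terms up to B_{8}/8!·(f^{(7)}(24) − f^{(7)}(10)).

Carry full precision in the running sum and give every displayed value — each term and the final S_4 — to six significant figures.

S_4 ≈ 1.74769e+06

∫_10^24 x^4 dx evaluates to 1.57252e+06.
Endpoint term: (f(10) + f(24))/2 = (10000.0 + 331776)/2 = 170888.
Integral + boundary = 1.74341e+06.
Correction k=1: B_{2}/2! · (f^{(1)}(24) − f^{(1)}(10)) = 1/12 · (55296.0 − 4000.00) = 4274.67.
Partial sum through k=1: 1.74769e+06.
Correction k=2: B_{4}/4! · (f^{(3)}(24) − f^{(3)}(10)) = −1/720 · (576.000 − 240.000) = -0.466667.
Partial sum through k=2: 1.74769e+06.
Correction k=3: B_{6}/6! · (f^{(5)}(24) − f^{(5)}(10)) = 1/30240 · (0.00000 − 0.00000) = 0.00000.
Partial sum through k=3: 1.74769e+06.
Correction k=4: B_{8}/8! · (f^{(7)}(24) − f^{(7)}(10)) = −1/1209600 · (0.00000 − 0.00000) = 0.00000.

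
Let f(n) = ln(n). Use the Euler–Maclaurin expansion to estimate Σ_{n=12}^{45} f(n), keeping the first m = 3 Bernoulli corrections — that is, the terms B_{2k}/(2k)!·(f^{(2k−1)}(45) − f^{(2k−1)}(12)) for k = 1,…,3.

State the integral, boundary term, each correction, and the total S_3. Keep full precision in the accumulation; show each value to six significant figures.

The integral term ∫_12^45 ln(x) dx = 108.481.
½[f(12) + f(45)] = ½[2.48491 + 3.80666] = 3.14578.
Running total after boundary: 111.627.
Correction k=1: B_{2}/2! · (f^{(1)}(45) − f^{(1)}(12)) = 1/12 · (0.0222222 − 0.0833333) = -0.00509259.
Running total after k=1: 111.622.
Correction k=2: B_{4}/4! · (f^{(3)}(45) − f^{(3)}(12)) = −1/720 · (2.19479e-05 − 0.00115741) = 1.57703e-06.
Running total after k=2: 111.622.
Correction k=3: B_{6}/6! · (f^{(5)}(45) − f^{(5)}(12)) = 1/30240 · (1.30061e-07 − 9.64506e-05) = -3.18520e-09.

S_3 ≈ 111.622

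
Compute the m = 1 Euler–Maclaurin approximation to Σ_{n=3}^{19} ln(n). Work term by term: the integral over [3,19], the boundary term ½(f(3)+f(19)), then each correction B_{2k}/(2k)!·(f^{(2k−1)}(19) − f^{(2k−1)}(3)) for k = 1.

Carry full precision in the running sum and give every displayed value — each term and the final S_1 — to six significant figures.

S_1 ≈ 38.6466

∫_3^19 ln(x) dx evaluates to 36.6485.
Boundary: ½(f(3) + f(19)) = ½(1.09861 + 2.94444) = 2.02153.
So far: 38.6700.
k=1: B_{2}/(2)! × [f^{(1)}(19) − f^{(1)}(3)] = 1/12 × (0.0526316 − 0.333333) = -0.0233918.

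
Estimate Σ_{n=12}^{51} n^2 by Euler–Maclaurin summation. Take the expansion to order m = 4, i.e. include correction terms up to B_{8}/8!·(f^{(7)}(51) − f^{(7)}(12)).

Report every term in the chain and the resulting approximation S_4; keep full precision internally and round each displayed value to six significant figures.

S_4 ≈ 45020.0

The integral term ∫_12^51 x^2 dx = 43641.0.
½[f(12) + f(51)] = ½[144.000 + 2601.00] = 1372.50.
So far: 45013.5.
Order-1 term: 1/12 · (102.000 − 24.0000) = 6.50000.
Partial sum through k=1: 45020.0.
Order-2 term: −1/720 · (0.00000 − 0.00000) = 0.00000.
Partial sum through k=2: 45020.0.
Order-3 term: 1/30240 · (0.00000 − 0.00000) = 0.00000.
Partial sum through k=3: 45020.0.
Order-4 term: −1/1209600 · (0.00000 − 0.00000) = 0.00000.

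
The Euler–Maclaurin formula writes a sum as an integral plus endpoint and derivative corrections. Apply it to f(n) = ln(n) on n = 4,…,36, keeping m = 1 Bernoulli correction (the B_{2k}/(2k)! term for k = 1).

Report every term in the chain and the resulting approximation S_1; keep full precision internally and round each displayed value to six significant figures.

Integral: ∫_4^36 ln(x) dx = 91.4615.
Boundary: ½(f(4) + f(36)) = ½(1.38629 + 3.58352) = 2.48491.
Integral + boundary = 93.9464.
Correction k=1: B_{2}/2! · (f^{(1)}(36) − f^{(1)}(4)) = 1/12 · (0.0277778 − 0.250000) = -0.0185185.

S_1 ≈ 93.9279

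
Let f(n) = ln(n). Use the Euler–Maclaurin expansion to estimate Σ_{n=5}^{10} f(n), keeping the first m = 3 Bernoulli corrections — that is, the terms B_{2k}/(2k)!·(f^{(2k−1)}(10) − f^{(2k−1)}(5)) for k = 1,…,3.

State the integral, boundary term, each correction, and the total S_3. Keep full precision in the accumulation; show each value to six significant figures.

S_3 ≈ 11.9264

∫_5^10 ln(x) dx evaluates to 9.97866.
Boundary: ½(f(5) + f(10)) = ½(1.60944 + 2.30259) = 1.95601.
Running total after boundary: 11.9347.
Order-1 term: 1/12 · (0.100000 − 0.200000) = -0.00833333.
Partial sum through k=1: 11.9263.
Order-2 term: −1/720 · (0.00200000 − 0.0160000) = 1.94444e-05.
Partial sum through k=2: 11.9264.
Order-3 term: 1/30240 · (0.000240000 − 0.00768000) = -2.46032e-07.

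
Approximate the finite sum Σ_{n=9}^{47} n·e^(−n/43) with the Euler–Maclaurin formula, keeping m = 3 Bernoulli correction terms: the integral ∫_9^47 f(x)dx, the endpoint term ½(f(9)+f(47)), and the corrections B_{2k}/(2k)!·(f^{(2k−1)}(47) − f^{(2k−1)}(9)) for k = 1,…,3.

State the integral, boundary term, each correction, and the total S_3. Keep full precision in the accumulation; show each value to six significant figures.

S_3 ≈ 527.973

Integral: ∫_9^47 x·e^(−x/43) dx = 516.501.
Endpoint term: (f(9) + f(47))/2 = (7.30035 + 15.7545)/2 = 11.5274.
So far: 528.029.
k=1: B_{2}/(2)! × [f^{(1)}(47) − f^{(1)}(9)] = 1/12 × (-0.0311815 − 0.641374) = -0.0560463.
Running total after k=1: 527.973.
k=2: B_{4}/(4)! × [f^{(3)}(47) − f^{(3)}(9)] = −1/720 × (0.000345712 − 0.00122427) = 1.22022e-06.
Running total after k=2: 527.973.
k=3: B_{6}/(6)! × [f^{(5)}(47) − f^{(5)}(9)] = 1/30240 × (3.83065e-07 − 1.13665e-06) = -2.49201e-11.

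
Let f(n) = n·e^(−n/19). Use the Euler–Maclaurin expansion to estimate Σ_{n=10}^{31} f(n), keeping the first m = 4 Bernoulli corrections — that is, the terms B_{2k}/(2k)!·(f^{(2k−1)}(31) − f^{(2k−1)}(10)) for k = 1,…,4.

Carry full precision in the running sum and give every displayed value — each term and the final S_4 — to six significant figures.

∫_10^31 x·e^(−x/19) dx evaluates to 139.679.
Boundary: ½(f(10) + f(31)) = ½(5.90778 + 6.06423) = 5.98600.
Running total after boundary: 145.665.
Correction k=1: B_{2}/2! · (f^{(1)}(31) − f^{(1)}(10)) = 1/12 · (-0.123550 − 0.279842) = -0.0336160.
After k=1: 145.631.
Correction k=2: B_{4}/4! · (f^{(3)}(31) − f^{(3)}(10)) = −1/720 · (0.000741527 − 0.00404819) = 4.59259e-06.
After k=2: 145.631.
Correction k=3: B_{6}/6! · (f^{(5)}(31) − f^{(5)}(10)) = 1/30240 · (5.05622e-06 − 2.02803e-05) = -5.03442e-10.
After k=3: 145.631.
Correction k=4: B_{8}/8! · (f^{(7)}(31) − f^{(7)}(10)) = −1/1209600 · (2.23223e-08 − 8.12931e-08) = 4.87523e-14.

S_4 ≈ 145.631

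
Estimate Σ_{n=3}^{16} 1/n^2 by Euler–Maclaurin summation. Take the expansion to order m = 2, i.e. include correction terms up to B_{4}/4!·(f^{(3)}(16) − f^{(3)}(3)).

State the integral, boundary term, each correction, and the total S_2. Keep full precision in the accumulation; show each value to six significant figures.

Integral: ∫_3^16 1/x^2 dx = 0.270833.
Endpoint term: (f(3) + f(16))/2 = (0.111111 + 0.00390625)/2 = 0.0575087.
Integral + boundary = 0.328342.
Order-1 term: 1/12 · (-0.000488281 − (-0.0740741)) = 0.00613215.
Running total after k=1: 0.334474.
Order-2 term: −1/720 · (-2.28882e-05 − (-0.0987654)) = -0.000137142.

S_2 ≈ 0.334337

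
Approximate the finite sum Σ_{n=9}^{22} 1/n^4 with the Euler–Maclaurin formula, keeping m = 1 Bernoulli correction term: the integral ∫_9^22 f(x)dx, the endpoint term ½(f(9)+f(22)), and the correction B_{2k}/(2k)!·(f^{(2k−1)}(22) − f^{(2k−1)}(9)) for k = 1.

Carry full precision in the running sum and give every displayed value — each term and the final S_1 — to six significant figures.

S_1 ≈ 0.000509865

The integral term ∫_9^22 1/x^4 dx = 0.000425943.
½[f(9) + f(22)] = ½[0.000152416 + 4.26883e-06] = 7.83423e-05.
Integral + boundary = 0.000504285.
Correction k=1: B_{2}/2! · (f^{(1)}(22) − f^{(1)}(9)) = 1/12 · (-7.76152e-07 − (-6.77404e-05)) = 5.58035e-06.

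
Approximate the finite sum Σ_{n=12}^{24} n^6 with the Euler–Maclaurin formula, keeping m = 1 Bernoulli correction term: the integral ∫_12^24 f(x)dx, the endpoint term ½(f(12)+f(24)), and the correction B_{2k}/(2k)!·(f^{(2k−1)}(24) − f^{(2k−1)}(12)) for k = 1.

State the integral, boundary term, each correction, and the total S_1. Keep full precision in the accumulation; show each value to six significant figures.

Integral: ∫_12^24 x^6 dx = 6.50091e+08.
Boundary: ½(f(12) + f(24)) = ½(2.98598e+06 + 1.91103e+08) = 9.70445e+07.
Running total after boundary: 7.47136e+08.
k=1: B_{2}/(2)! × [f^{(1)}(24) − f^{(1)}(12)] = 1/12 × (4.77757e+07 − 1.49299e+06) = 3.85690e+06.

S_1 ≈ 7.50993e+08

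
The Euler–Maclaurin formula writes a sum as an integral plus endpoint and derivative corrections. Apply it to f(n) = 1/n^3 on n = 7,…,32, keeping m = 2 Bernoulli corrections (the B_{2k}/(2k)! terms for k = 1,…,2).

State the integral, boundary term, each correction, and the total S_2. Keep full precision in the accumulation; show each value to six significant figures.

S_2 ≈ 0.0112920

Integral: ∫_7^32 1/x^3 dx = 0.00971580.
½[f(7) + f(32)] = ½[0.00291545 + 3.05176e-05] = 0.00147298.
Running total after boundary: 0.0111888.
k=1: B_{2}/(2)! × [f^{(1)}(32) − f^{(1)}(7)] = 1/12 × (-2.86102e-06 − (-0.00124948)) = 0.000103885.
Partial sum through k=1: 0.0112927.
k=2: B_{4}/(4)! × [f^{(3)}(32) − f^{(3)}(7)] = −1/720 × (-5.58794e-08 − (-0.000509992)) = -7.08244e-07.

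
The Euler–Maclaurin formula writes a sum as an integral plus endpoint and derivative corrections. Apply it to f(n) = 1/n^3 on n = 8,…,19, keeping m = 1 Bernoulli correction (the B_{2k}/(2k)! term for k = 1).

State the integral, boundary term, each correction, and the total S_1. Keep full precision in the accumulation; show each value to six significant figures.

S_1 ≈ 0.00753603

Integral: ∫_8^19 1/x^3 dx = 0.00642746.
Endpoint term: (f(8) + f(19))/2 = (0.00195312 + 0.000145794)/2 = 0.00104946.
Integral + boundary = 0.00747692.
Correction k=1: B_{2}/2! · (f^{(1)}(19) − f^{(1)}(8)) = 1/12 · (-2.30201e-05 − (-0.000732422)) = 5.91168e-05.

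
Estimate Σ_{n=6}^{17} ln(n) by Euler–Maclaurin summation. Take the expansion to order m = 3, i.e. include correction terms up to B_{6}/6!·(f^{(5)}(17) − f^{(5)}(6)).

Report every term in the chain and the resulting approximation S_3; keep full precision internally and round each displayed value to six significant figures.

∫_6^17 ln(x) dx evaluates to 26.4141.
Endpoint term: (f(6) + f(17))/2 = (1.79176 + 2.83321)/2 = 2.31249.
So far: 28.7266.
Correction k=1: B_{2}/2! · (f^{(1)}(17) − f^{(1)}(6)) = 1/12 · (0.0588235 − 0.166667) = -0.00898693.
Partial sum through k=1: 28.7176.
Correction k=2: B_{4}/4! · (f^{(3)}(17) − f^{(3)}(6)) = −1/720 · (0.000407083 − 0.00925926) = 1.22947e-05.
Partial sum through k=2: 28.7176.
Correction k=3: B_{6}/6! · (f^{(5)}(17) − f^{(5)}(6)) = 1/30240 · (1.69031e-05 − 0.00308642) = -1.01505e-07.

S_3 ≈ 28.7176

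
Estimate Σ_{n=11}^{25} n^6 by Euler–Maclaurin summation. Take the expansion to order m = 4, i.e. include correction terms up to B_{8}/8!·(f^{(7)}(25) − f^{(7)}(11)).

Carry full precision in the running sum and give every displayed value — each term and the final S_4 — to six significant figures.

The integral term ∫_11^25 x^6 dx = 8.69147e+08.
Endpoint term: (f(11) + f(25))/2 = (1.77156e+06 + 2.44141e+08)/2 = 1.22956e+08.
So far: 9.92103e+08.
Correction k=1: B_{2}/2! · (f^{(1)}(25) − f^{(1)}(11)) = 1/12 · (5.85938e+07 − 966306) = 4.80229e+06.
Running total after k=1: 9.96905e+08.
Correction k=2: B_{4}/4! · (f^{(3)}(25) − f^{(3)}(11)) = −1/720 · (1.87500e+06 − 159720) = -2382.33.
Running total after k=2: 9.96903e+08.
Correction k=3: B_{6}/6! · (f^{(5)}(25) − f^{(5)}(11)) = 1/30240 · (18000.0 − 7920.00) = 0.333333.
Running total after k=3: 9.96903e+08.
Correction k=4: B_{8}/8! · (f^{(7)}(25) − f^{(7)}(11)) = −1/1209600 · (0.00000 − 0.00000) = 0.00000.

S_4 ≈ 9.96903e+08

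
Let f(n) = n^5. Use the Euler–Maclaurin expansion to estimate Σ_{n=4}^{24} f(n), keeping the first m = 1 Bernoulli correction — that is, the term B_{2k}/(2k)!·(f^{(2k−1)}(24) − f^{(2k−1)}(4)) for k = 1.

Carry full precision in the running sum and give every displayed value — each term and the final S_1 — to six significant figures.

∫_4^24 x^5 dx evaluates to 3.18498e+07.
½[f(4) + f(24)] = ½[1024.00 + 7.96262e+06] = 3.98182e+06.
Running total after boundary: 3.58316e+07.
Correction k=1: B_{2}/2! · (f^{(1)}(24) − f^{(1)}(4)) = 1/12 · (1.65888e+06 − 1280.00) = 138133.

S_1 ≈ 3.59698e+07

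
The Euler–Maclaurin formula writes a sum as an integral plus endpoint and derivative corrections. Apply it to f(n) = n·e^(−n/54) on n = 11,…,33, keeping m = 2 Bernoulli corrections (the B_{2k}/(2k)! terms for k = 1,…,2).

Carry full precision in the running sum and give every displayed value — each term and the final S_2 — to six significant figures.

∫_11^33 x·e^(−x/54) dx evaluates to 313.293.
Endpoint term: (f(11) + f(33))/2 = (8.97274 + 17.9107)/2 = 13.4417.
Integral + boundary = 326.735.
k=1: B_{2}/(2)! × [f^{(1)}(33) − f^{(1)}(11)] = 1/12 × (0.211068 − 0.649542) = -0.0365395.
Partial sum through k=1: 326.699.
k=2: B_{4}/(4)! × [f^{(3)}(33) − f^{(3)}(11)] = −1/720 × (0.000444638 − 0.000782219) = 4.68863e-07.

S_2 ≈ 326.699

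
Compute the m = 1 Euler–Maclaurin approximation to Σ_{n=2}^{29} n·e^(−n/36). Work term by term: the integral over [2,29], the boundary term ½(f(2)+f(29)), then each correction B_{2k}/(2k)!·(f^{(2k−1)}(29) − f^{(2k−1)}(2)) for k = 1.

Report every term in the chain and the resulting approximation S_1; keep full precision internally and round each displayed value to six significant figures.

S_1 ≈ 255.826

∫_2^29 x·e^(−x/36) dx evaluates to 248.468.
½[f(2) + f(29)] = ½[1.89192 + 12.9583] = 7.42513.
So far: 255.893.
Order-1 term: 1/12 · (0.0868855 − 0.893406) = -0.0672101.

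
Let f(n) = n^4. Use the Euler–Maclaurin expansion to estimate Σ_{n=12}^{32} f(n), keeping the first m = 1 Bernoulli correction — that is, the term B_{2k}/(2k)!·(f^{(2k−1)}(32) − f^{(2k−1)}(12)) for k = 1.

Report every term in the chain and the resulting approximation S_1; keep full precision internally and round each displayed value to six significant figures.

Integral: ∫_12^32 x^4 dx = 6.66112e+06.
Endpoint term: (f(12) + f(32))/2 = (20736.0 + 1.04858e+06)/2 = 534656.
Running total after boundary: 7.19578e+06.
Correction k=1: B_{2}/2! · (f^{(1)}(32) − f^{(1)}(12)) = 1/12 · (131072 − 6912.00) = 10346.7.

S_1 ≈ 7.20612e+06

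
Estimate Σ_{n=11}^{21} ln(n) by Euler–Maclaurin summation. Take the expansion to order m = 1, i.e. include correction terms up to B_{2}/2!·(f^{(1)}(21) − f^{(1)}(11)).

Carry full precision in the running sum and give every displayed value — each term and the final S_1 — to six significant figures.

The integral term ∫_11^21 ln(x) dx = 27.5581.
Endpoint term: (f(11) + f(21))/2 = (2.39790 + 3.04452)/2 = 2.72121.
Running total after boundary: 30.2793.
Correction k=1: B_{2}/2! · (f^{(1)}(21) − f^{(1)}(11)) = 1/12 · (0.0476190 − 0.0909091) = -0.00360750.

S_1 ≈ 30.2757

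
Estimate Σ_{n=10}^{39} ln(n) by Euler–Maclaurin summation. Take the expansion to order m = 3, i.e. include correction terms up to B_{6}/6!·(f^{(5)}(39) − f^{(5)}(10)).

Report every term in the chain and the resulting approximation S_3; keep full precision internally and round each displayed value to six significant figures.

Integral: ∫_10^39 ln(x) dx = 90.8531.
½[f(10) + f(39)] = ½[2.30259 + 3.66356] = 2.98307.
Integral + boundary = 93.8361.
k=1: B_{2}/(2)! × [f^{(1)}(39) − f^{(1)}(10)] = 1/12 × (0.0256410 − 0.100000) = -0.00619658.
Partial sum through k=1: 93.8299.
k=2: B_{4}/(4)! × [f^{(3)}(39) − f^{(3)}(10)] = −1/720 × (3.37160e-05 − 0.00200000) = 2.73095e-06.
Partial sum through k=2: 93.8299.
k=3: B_{6}/(6)! × [f^{(5)}(39) − f^{(5)}(10)] = 1/30240 × (2.66004e-07 − 0.000240000) = -7.92771e-09.

S_3 ≈ 93.8299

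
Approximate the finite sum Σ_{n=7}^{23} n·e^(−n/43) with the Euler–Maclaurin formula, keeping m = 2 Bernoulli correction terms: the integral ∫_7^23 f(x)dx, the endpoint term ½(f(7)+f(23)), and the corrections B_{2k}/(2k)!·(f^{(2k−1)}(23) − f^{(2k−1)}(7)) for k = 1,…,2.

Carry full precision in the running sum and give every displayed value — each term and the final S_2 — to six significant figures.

S_2 ≈ 174.354

∫_7^23 x·e^(−x/43) dx evaluates to 164.681.
Endpoint term: (f(7) + f(23))/2 = (5.94838 + 13.4720)/2 = 9.71017.
Running total after boundary: 174.391.
Order-1 term: 1/12 · (0.272436 − 0.711435) = -0.0365832.
Partial sum through k=1: 174.354.
Order-2 term: −1/720 · (0.000780914 − 0.00130393) = 7.26415e-07.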